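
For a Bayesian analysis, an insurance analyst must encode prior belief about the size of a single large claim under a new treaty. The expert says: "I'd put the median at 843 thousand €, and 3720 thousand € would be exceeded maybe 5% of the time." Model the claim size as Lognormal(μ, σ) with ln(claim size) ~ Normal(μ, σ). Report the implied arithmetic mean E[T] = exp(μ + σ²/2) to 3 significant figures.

If T ~ Lognormal(μ,σ) then ln T ~ Normal(μ,σ), so the p-quantile of ln T is μ + z_p·σ.
ln(843) = 6.737 and ln(3720) = 8.221; z_{0.5} = 0, z_{0.95} = 1.645.
σ = (8.221 − 6.737)/(1.645 − (0)) = 0.903.
μ = 6.737 − (0)·0.903 = 6.737.
E[T] = exp(μ + σ²/2) = exp(6.737 + 0.4073) = 1270 thousand €.

E[T] ≈ 1270 thousand €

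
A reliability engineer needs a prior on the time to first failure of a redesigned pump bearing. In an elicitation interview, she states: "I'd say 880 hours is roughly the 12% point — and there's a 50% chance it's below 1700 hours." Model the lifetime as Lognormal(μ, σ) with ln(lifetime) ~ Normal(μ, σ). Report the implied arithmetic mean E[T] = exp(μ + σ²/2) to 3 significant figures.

E[T] ≈ 1990 hours

If T ~ Lognormal(μ,σ) then ln T ~ Normal(μ,σ), so the p-quantile of ln T is μ + z_p·σ.
ln(880) = 6.78 and ln(1700) = 7.438; z_{0.12} = -1.175, z_{0.5} = 0.
σ = (7.438 − 6.78)/(0 − (-1.175)) = 0.560.
μ = 6.78 − (-1.175)·0.560 = 7.438.
E[T] = exp(μ + σ²/2) = exp(7.438 + 0.1570) = 1990 hours.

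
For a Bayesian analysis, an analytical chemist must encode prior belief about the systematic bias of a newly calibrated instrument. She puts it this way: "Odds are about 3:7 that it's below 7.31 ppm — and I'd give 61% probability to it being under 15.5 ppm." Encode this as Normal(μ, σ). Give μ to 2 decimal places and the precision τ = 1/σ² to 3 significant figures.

For Normal(μ,σ), the p-quantile is μ + z_p·σ. Here z_{0.3} = -0.5244, z_{0.61} = 0.2793.
So 7.31 = μ − 0.5244σ and 15.5 = μ + 0.2793σ.
Subtracting: σ = (15.5 − 7.31)/(0.2793 − (-0.5244)) = 10.19.
Then μ = 7.31 − (-0.5244)·10.19 = 12.65.
Precision τ = 1/σ² = 1/10.19² = 0.00963.

μ = 12.65, τ = 0.00963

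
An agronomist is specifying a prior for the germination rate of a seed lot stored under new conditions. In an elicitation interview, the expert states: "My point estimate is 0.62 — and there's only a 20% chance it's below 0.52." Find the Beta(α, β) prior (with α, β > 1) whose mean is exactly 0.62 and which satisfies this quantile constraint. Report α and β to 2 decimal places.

With mean 0.62 fixed, write α = 0.62s, β = 0.38s where s = α+β.
Need P(θ < 0.52) = 0.2 under Beta(0.62s, 0.38s). Normal approximation: (q−m)/√(m(1−m)/s) ≈ z_{0.2} = -0.842, so s ≈ 0.62·0.38·(-0.842)²/(0.52−0.62)² = 16.7.
At s = 16.7: P(θ<0.52) ≈ 0.197. Adjusting to match 0.2 gives s ≈ 16.30.
So α = 0.62·16.30 ≈ 10.11, β = 0.38·16.30 ≈ 6.20.

α ≈ 10.11, β ≈ 6.20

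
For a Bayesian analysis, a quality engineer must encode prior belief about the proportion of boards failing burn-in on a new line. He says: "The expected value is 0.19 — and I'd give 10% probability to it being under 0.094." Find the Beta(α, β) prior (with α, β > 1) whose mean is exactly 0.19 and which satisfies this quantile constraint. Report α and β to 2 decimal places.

With mean 0.19 fixed, write α = 0.19s, β = 0.81s where s = α+β.
Need P(θ < 0.094) = 0.1 under Beta(0.19s, 0.81s). Normal approximation: (q−m)/√(m(1−m)/s) ≈ z_{0.1} = -1.28, so s ≈ 0.19·0.81·(-1.28)²/(0.094−0.19)² = 27.4.
At s = 27.4: P(θ<0.094) ≈ 0.078. Adjusting to match 0.1 gives s ≈ 23.13.
So α = 0.19·23.13 ≈ 4.40, β = 0.81·23.13 ≈ 18.74.

α ≈ 4.40, β ≈ 18.74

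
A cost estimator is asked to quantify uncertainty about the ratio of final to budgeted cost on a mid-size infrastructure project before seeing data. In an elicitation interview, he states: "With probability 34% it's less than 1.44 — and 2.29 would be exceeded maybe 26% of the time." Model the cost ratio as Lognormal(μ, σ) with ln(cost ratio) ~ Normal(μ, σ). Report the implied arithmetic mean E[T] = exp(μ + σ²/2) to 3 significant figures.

E[T] ≈ 1.9

If T ~ Lognormal(μ,σ) then ln T ~ Normal(μ,σ), so the p-quantile of ln T is μ + z_p·σ.
ln(1.44) = 0.3646 and ln(2.29) = 0.8286; z_{0.34} = -0.4125, z_{0.74} = 0.6433.
σ = (0.8286 − 0.3646)/(0.6433 − (-0.4125)) = 0.439.
μ = 0.3646 − (-0.4125)·0.439 = 0.546.
E[T] = exp(μ + σ²/2) = exp(0.546 + 0.0965) = 1.9.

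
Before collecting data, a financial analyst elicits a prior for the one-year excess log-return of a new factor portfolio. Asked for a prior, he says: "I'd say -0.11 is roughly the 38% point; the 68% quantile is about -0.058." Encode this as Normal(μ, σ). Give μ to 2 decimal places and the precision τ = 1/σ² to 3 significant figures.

The p-quantile of Normal(μ,σ) is μ + z_p·σ, with z_{0.38} = -0.3055 and z_{0.68} = 0.4677.
Eliminate σ: μ = (z₂·x₁ − z₁·x₂)/(z₂ − z₁) = (0.4677·-0.11 − (-0.3055)·-0.058)/0.7732 = -0.09.
Then σ = (x₂ − x₁)/(z₂ − z₁) = (-0.058 − -0.11)/0.7732 = 0.07.
Precision τ = 1/σ² = 1/0.06725² = 221.

μ = -0.09, τ = 221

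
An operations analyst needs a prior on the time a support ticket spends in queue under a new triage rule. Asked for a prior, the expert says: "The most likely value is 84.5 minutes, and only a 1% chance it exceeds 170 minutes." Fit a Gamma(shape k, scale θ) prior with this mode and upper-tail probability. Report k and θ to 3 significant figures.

Gamma(k,θ) with k>1 has mode (k−1)θ, so θ = 84.5/(k−1).
Need P(X < 170) = 0.99 with θ tied to k this way. Start at k = 2, θ = 84.5: P(X<170) ≈ 0.597.
Too low — raise k to concentrate. Iterating converges to k ≈ 11.
Then θ = 84.5/(11−1) ≈ 8.42.

k ≈ 11, θ ≈ 8.42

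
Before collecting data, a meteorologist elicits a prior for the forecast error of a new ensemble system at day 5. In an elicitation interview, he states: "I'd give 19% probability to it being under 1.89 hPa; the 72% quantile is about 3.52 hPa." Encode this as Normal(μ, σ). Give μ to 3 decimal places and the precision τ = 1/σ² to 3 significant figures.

For Normal(μ,σ), the p-quantile is μ + z_p·σ. Here z_{0.19} = -0.8779, z_{0.72} = 0.5828.
So 1.89 = μ − 0.8779σ and 3.52 = μ + 0.5828σ.
Subtracting: σ = (3.52 − 1.89)/(0.5828 − (-0.8779)) = 1.116.
Then μ = 1.89 − (-0.8779)·1.116 = 2.870.
Precision τ = 1/σ² = 1/1.116² = 0.803.

μ = 2.870, τ = 0.803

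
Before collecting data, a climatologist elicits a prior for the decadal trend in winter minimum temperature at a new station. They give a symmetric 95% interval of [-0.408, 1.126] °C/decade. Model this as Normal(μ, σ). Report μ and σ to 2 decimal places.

A symmetric 95% interval runs μ ± z·σ with z = 1.96.
Half-width = 0.767, so σ = 0.767/1.96 = 0.39.
μ is the interval midpoint, 0.36.

μ = 0.36, σ = 0.39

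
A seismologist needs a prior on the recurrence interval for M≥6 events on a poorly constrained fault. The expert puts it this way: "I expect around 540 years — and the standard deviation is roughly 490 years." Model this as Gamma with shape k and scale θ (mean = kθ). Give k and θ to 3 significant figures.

k ≈ 1.21, θ ≈ 445

For Gamma(k, scale θ): mean = kθ, variance = kθ², so CV = 1/√k.
CV = SD/mean = 490/540 = 0.9074, hence k = 1/CV² = 1.21.
Then θ = mean/k = 540/1.21 = 445.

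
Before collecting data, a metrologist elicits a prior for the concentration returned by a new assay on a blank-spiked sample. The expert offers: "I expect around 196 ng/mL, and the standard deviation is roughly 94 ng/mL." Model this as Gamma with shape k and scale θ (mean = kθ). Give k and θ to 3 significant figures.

For Gamma(k, scale θ): mean = kθ, variance = kθ², so CV = 1/√k.
CV = SD/mean = 94/196 = 0.4796, hence k = 1/CV² = 4.35.
Then θ = mean/k = 196/4.35 = 45.1.

k ≈ 4.35, θ ≈ 45.1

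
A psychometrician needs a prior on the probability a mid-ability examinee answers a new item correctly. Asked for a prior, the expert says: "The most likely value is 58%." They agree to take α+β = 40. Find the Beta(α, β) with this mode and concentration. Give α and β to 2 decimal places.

For α,β > 1 the Beta mode is (α−1)/(α+β−2). With α+β = 40, the mode is (α−1)/38.
Set (α−1)/38 = 0.58 → α = 1 + 0.58·38 = 23.04.
β = 40 − α = 16.96.

α = 23.04, β = 16.96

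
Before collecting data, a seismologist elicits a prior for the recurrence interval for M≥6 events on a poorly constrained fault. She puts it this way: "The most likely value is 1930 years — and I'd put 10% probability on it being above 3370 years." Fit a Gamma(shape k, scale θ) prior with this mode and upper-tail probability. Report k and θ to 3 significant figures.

k ≈ 7.11, θ ≈ 316

Gamma(k,θ) with k>1 has mode (k−1)θ, so θ = 1930/(k−1).
Need P(X < 3370) = 0.9 with θ tied to k this way. Start at k = 2, θ = 1930: P(X<3370) ≈ 0.521.
Too low — raise k to concentrate. Iterating converges to k ≈ 7.11.
Then θ = 1930/(7.11−1) ≈ 316.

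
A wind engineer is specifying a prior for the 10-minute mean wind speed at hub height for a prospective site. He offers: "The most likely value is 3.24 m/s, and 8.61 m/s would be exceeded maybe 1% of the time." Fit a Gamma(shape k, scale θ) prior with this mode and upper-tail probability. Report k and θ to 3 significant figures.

Gamma(k,θ) with k>1 has mode (k−1)θ, so θ = 3.24/(k−1).
Need P(X < 8.61) = 0.99 with θ tied to k this way. Start at k = 2, θ = 3.24: P(X<8.61) ≈ 0.744.
Too low — raise k to concentrate. Iterating converges to k ≈ 5.85.
Then θ = 3.24/(5.85−1) ≈ 0.668.

k ≈ 5.85, θ ≈ 0.668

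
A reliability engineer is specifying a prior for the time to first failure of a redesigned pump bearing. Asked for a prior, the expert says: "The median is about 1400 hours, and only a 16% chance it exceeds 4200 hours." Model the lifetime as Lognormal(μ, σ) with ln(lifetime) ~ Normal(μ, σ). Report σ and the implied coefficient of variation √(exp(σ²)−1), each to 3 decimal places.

If T ~ Lognormal(μ,σ) then ln T ~ Normal(μ,σ), so the p-quantile of ln T is μ + z_p·σ.
ln(1400) = 7.244 and ln(4200) = 8.343; z_{0.5} = 0, z_{0.84} = 0.9945.
σ = (8.343 − 7.244)/(0.9945 − (0)) = 1.105.
μ = 7.244 − (0)·1.105 = 7.244.
CV = √(exp(σ²)−1) = √(exp(1.2204)−1) = 1.546.

σ ≈ 1.105, CV ≈ 1.546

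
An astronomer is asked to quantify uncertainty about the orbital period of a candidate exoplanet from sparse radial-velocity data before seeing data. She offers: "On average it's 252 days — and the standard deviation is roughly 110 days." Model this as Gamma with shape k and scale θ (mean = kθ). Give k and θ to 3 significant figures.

k ≈ 5.25, θ ≈ 48

For Gamma(k, scale θ): mean = kθ, variance = kθ², so CV = 1/√k.
CV = SD/mean = 110/252 = 0.4365, hence k = 1/CV² = 5.25.
Then θ = mean/k = 252/5.25 = 48.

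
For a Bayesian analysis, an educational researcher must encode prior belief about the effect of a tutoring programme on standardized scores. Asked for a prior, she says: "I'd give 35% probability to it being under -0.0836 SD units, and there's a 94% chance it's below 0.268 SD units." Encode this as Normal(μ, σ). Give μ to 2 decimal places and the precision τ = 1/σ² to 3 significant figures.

For Normal(μ,σ), the p-quantile is μ + z_p·σ. Here z_{0.35} = -0.3853, z_{0.94} = 1.555.
So -0.0836 = μ − 0.3853σ and 0.268 = μ + 1.555σ.
Subtracting: σ = (0.268 − -0.0836)/(1.555 − (-0.3853)) = 0.18.
Then μ = -0.0836 − (-0.3853)·0.18 = -0.01.
Precision τ = 1/σ² = 1/0.1812² = 30.4.

μ = -0.01, τ = 30.4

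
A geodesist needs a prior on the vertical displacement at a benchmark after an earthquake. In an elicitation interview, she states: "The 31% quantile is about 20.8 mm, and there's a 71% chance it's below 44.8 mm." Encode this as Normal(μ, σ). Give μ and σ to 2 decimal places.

The p-quantile of Normal(μ,σ) is μ + z_p·σ, with z_{0.31} = -0.4959 and z_{0.71} = 0.5534.
Eliminate σ: μ = (z₂·x₁ − z₁·x₂)/(z₂ − z₁) = (0.5534·20.8 − (-0.4959)·44.8)/1.049 = 32.14.
Then σ = (x₂ − x₁)/(z₂ − z₁) = (44.8 − 20.8)/1.049 = 22.87.

μ = 32.14, σ = 22.87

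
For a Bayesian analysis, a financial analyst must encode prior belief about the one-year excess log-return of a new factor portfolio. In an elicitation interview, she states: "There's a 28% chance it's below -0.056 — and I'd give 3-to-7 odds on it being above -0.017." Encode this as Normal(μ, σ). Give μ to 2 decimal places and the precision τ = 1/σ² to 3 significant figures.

μ = -0.04, τ = 806

The p-quantile of Normal(μ,σ) is μ + z_p·σ, with z_{0.28} = -0.5828 and z_{0.7} = 0.5244.
Eliminate σ: μ = (z₂·x₁ − z₁·x₂)/(z₂ − z₁) = (0.5244·-0.056 − (-0.5828)·-0.017)/1.107 = -0.04.
Then σ = (x₂ − x₁)/(z₂ − z₁) = (-0.017 − -0.056)/1.107 = 0.04.
Precision τ = 1/σ² = 1/0.03522² = 806.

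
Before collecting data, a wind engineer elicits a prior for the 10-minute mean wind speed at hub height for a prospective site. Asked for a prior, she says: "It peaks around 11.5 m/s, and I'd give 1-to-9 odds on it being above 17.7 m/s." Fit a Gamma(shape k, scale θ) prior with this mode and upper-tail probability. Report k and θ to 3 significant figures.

k ≈ 11, θ ≈ 1.14

Gamma(k,θ) with k>1 has mode (k−1)θ, so θ = 11.5/(k−1).
Need P(X < 17.7) = 0.9 with θ tied to k this way. Start at k = 2, θ = 11.5: P(X<17.7) ≈ 0.455.
Too low — raise k to concentrate. Iterating converges to k ≈ 11.
Then θ = 11.5/(11−1) ≈ 1.14.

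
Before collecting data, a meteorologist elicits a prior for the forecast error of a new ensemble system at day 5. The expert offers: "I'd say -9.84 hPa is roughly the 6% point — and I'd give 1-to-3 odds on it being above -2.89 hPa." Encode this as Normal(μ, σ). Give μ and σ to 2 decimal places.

For Normal(μ,σ), the p-quantile is μ + z_p·σ. Here z_{0.06} = -1.555, z_{0.75} = 0.6745.
So -9.84 = μ − 1.555σ and -2.89 = μ + 0.6745σ.
Subtracting: σ = (-2.89 − -9.84)/(0.6745 − (-1.555)) = 3.12.
Then μ = -9.84 − (-1.555)·3.12 = -4.99.

μ = -4.99, σ = 3.12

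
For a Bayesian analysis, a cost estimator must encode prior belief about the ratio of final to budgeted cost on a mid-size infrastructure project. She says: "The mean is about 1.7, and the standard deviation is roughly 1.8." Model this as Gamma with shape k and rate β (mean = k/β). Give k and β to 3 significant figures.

k ≈ 0.892, β ≈ 0.525

For Gamma(k, rate β): mean = k/β, variance = k/β², so CV = 1/√k.
CV = SD/mean = 1.8/1.7 = 1.059, hence k = 1/CV² = 0.892.
Then β = k/mean = 0.892/1.7 = 0.525.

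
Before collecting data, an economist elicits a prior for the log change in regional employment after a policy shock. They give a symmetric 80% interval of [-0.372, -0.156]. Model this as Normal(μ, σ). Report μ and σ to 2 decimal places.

A symmetric 80% interval runs μ ± z·σ with z = 1.282.
Half-width = 0.108, so σ = 0.108/1.282 = 0.08.
μ is the interval midpoint, -0.26.

μ = -0.26, σ = 0.08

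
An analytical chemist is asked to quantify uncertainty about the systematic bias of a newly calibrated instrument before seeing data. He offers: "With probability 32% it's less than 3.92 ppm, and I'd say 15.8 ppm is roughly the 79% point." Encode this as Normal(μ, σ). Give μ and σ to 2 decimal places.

For Normal(μ,σ), the p-quantile is μ + z_p·σ. Here z_{0.32} = -0.4677, z_{0.79} = 0.8064.
So 3.92 = μ − 0.4677σ and 15.8 = μ + 0.8064σ.
Subtracting: σ = (15.8 − 3.92)/(0.8064 − (-0.4677)) = 9.32.
Then μ = 3.92 − (-0.4677)·9.32 = 8.28.

μ = 8.28, σ = 9.32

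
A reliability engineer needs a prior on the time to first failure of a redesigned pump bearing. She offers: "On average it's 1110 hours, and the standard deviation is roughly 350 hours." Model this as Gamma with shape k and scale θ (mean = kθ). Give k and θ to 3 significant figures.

For Gamma(k, scale θ): mean = kθ, variance = kθ², so CV = 1/√k.
CV = SD/mean = 350/1110 = 0.3153, hence k = 1/CV² = 10.1.
Then θ = mean/k = 1110/10.1 = 110.

k ≈ 10.1, θ ≈ 110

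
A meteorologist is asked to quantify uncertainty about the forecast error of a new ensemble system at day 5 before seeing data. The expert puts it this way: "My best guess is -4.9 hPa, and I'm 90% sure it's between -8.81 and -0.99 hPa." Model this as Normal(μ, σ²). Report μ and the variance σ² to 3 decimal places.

A symmetric 90% interval runs μ ± z·σ with z = 1.645.
Half-width = 3.91, so σ = 3.91/1.645 = 2.3771 and σ² = 5.651.
μ is the stated best guess, -4.900.

μ = -4.900, σ² = 5.651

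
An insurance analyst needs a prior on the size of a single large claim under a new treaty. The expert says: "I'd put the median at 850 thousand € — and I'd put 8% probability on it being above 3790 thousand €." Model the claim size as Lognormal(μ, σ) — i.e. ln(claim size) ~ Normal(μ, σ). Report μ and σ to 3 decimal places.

If T ~ Lognormal(μ,σ) then ln T ~ Normal(μ,σ), so the p-quantile of ln T is μ + z_p·σ.
ln(850) = 6.745 and ln(3790) = 8.24; z_{0.5} = 0, z_{0.92} = 1.405.
σ = (8.24 − 6.745)/(1.405 − (0)) = 1.064.
μ = 6.745 − (0)·1.064 = 6.745.

μ ≈ 6.745, σ ≈ 1.064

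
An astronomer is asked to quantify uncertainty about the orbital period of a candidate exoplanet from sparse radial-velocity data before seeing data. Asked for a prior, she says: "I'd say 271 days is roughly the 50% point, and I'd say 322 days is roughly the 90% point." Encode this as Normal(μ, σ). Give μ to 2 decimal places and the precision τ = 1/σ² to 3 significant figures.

For Normal(μ,σ), the p-quantile is μ + z_p·σ. Here z_{0.5} = 0, z_{0.9} = 1.282.
So 271 = μ + 0σ and 322 = μ + 1.282σ.
Subtracting: σ = (322 − 271)/(1.282 − (0)) = 39.80.
Then μ = 271 − (0)·39.80 = 271.00.
Precision τ = 1/σ² = 1/39.8² = 0.000631.

μ = 271.00, τ = 0.000631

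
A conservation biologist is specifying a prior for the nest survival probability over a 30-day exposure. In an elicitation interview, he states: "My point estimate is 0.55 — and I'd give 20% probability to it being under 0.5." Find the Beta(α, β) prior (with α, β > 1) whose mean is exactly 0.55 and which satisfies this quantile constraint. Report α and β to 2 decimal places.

With mean 0.55 fixed, write α = 0.55s, β = 0.45s where s = α+β.
Need P(θ < 0.5) = 0.2 under Beta(0.55s, 0.45s). Normal approximation: (q−m)/√(m(1−m)/s) ≈ z_{0.2} = -0.842, so s ≈ 0.55·0.45·(-0.842)²/(0.5−0.55)² = 70.1.
At s = 70.1: P(θ<0.5) ≈ 0.200. Adjusting to match 0.2 gives s ≈ 69.87.
So α = 0.55·69.87 ≈ 38.43, β = 0.45·69.87 ≈ 31.44.

α ≈ 38.43, β ≈ 31.44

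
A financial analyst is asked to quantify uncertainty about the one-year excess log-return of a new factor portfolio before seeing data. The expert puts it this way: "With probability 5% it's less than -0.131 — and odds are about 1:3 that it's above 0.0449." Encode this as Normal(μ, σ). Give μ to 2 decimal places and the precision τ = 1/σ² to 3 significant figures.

For Normal(μ,σ), the p-quantile is μ + z_p·σ. Here z_{0.05} = -1.645, z_{0.75} = 0.6745.
So -0.131 = μ − 1.645σ and 0.0449 = μ + 0.6745σ.
Subtracting: σ = (0.0449 − -0.131)/(0.6745 − (-1.645)) = 0.08.
Then μ = -0.131 − (-1.645)·0.08 = -0.01.
Precision τ = 1/σ² = 1/0.07584² = 174.

μ = -0.01, τ = 174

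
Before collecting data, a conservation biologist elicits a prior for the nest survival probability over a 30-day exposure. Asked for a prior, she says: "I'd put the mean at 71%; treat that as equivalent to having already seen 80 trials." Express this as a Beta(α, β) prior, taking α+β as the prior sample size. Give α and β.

α = 56.8, β = 23.2

Under the effective-sample-size interpretation, Beta(α, β) has prior mean α/(α+β) and prior sample size α+β.
So α+β = 80 and α/(α+β) = 0.71, giving α = 0.71·80 = 56.8 and β = 80 − 56.8 = 23.2.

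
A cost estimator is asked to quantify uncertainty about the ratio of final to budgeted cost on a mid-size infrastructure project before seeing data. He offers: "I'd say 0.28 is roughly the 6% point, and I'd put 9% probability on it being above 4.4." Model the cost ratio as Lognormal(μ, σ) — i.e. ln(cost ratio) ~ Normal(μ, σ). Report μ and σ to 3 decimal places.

If T ~ Lognormal(μ,σ) then ln T ~ Normal(μ,σ), so the p-quantile of ln T is μ + z_p·σ.
ln(0.28) = -1.273 and ln(4.4) = 1.482; z_{0.06} = -1.555, z_{0.91} = 1.341.
σ = (1.482 − -1.273)/(1.341 − (-1.555)) = 0.951.
μ = -1.273 − (-1.555)·0.951 = 0.206.

μ ≈ 0.206, σ ≈ 0.951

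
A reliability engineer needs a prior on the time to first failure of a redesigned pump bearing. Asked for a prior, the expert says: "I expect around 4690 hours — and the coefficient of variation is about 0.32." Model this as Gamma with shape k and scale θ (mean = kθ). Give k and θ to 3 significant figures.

k ≈ 9.77, θ ≈ 480

For Gamma(k, scale θ): mean = kθ, variance = kθ², so CV = 1/√k.
CV = 0.32, hence k = 1/CV² = 9.77.
Then θ = mean/k = 4690/9.77 = 480.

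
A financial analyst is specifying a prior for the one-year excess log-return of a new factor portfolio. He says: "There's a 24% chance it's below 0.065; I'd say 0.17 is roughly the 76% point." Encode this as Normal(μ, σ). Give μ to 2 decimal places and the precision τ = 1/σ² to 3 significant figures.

μ = 0.12, τ = 181

The p-quantile of Normal(μ,σ) is μ + z_p·σ, with z_{0.24} = -0.7063 and z_{0.76} = 0.7063.
Eliminate σ: μ = (z₂·x₁ − z₁·x₂)/(z₂ − z₁) = (0.7063·0.065 − (-0.7063)·0.17)/1.413 = 0.12.
Then σ = (x₂ − x₁)/(z₂ − z₁) = (0.17 − 0.065)/1.413 = 0.07.
Precision τ = 1/σ² = 1/0.07433² = 181.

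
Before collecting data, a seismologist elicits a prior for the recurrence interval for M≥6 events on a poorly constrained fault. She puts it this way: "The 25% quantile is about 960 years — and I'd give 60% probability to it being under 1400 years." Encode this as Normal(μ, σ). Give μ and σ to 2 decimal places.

For Normal(μ,σ), the p-quantile is μ + z_p·σ. Here z_{0.25} = -0.6745, z_{0.6} = 0.2533.
So 960 = μ − 0.6745σ and 1400 = μ + 0.2533σ.
Subtracting: σ = (1400 − 960)/(0.2533 − (-0.6745)) = 474.22.
Then μ = 960 − (-0.6745)·474.22 = 1279.86.

μ = 1279.86, σ = 474.22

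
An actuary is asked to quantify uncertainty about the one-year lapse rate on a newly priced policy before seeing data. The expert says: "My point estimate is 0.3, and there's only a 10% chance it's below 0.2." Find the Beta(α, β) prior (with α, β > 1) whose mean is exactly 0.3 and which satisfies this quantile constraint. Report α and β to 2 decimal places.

α ≈ 9.62, β ≈ 22.45

With mean 0.3 fixed, write α = 0.3s, β = 0.7s where s = α+β.
Need P(θ < 0.2) = 0.1 under Beta(0.3s, 0.7s). Normal approximation: (q−m)/√(m(1−m)/s) ≈ z_{0.1} = -1.28, so s ≈ 0.3·0.7·(-1.28)²/(0.2−0.3)² = 34.5.
At s = 34.5: P(θ<0.2) ≈ 0.091. Adjusting to match 0.1 gives s ≈ 32.08.
So α = 0.3·32.08 ≈ 9.62, β = 0.7·32.08 ≈ 22.45.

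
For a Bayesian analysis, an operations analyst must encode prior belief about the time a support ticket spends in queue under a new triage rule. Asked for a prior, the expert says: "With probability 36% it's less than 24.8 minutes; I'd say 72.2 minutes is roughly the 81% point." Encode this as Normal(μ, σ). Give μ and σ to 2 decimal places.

For Normal(μ,σ), the p-quantile is μ + z_p·σ. Here z_{0.36} = -0.3585, z_{0.81} = 0.8779.
So 24.8 = μ − 0.3585σ and 72.2 = μ + 0.8779σ.
Subtracting: σ = (72.2 − 24.8)/(0.8779 − (-0.3585)) = 38.34.
Then μ = 24.8 − (-0.3585)·38.34 = 38.54.

μ = 38.54, σ = 38.34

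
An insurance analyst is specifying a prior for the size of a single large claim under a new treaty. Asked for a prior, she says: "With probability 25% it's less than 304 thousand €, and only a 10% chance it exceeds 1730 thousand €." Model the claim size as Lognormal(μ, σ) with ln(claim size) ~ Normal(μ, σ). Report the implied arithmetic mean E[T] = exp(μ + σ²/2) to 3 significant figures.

E[T] ≈ 822 thousand €

If T ~ Lognormal(μ,σ) then ln T ~ Normal(μ,σ), so the p-quantile of ln T is μ + z_p·σ.
ln(304) = 5.717 and ln(1730) = 7.456; z_{0.25} = -0.6745, z_{0.9} = 1.282.
σ = (7.456 − 5.717)/(1.282 − (-0.6745)) = 0.889.
μ = 5.717 − (-0.6745)·0.889 = 6.317.
E[T] = exp(μ + σ²/2) = exp(6.317 + 0.3951) = 822 thousand €.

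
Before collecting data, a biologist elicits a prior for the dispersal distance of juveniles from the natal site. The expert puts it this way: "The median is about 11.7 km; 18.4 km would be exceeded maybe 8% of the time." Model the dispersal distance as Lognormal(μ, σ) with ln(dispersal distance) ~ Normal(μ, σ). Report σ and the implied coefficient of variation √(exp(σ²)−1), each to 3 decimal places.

σ ≈ 0.322, CV ≈ 0.331

If T ~ Lognormal(μ,σ) then ln T ~ Normal(μ,σ), so the p-quantile of ln T is μ + z_p·σ.
ln(11.7) = 2.46 and ln(18.4) = 2.912; z_{0.5} = 0, z_{0.92} = 1.405.
σ = (2.912 − 2.46)/(1.405 − (0)) = 0.322.
μ = 2.46 − (0)·0.322 = 2.460.
CV = √(exp(σ²)−1) = √(exp(0.1038)−1) = 0.331.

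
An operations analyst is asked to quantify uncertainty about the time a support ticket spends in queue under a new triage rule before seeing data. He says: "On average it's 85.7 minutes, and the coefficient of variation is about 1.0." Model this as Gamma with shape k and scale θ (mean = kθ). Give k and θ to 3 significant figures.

k ≈ 1, θ ≈ 85.7

For Gamma(k, scale θ): mean = kθ, variance = kθ², so CV = 1/√k.
CV = 1.0, hence k = 1/CV² = 1.
Then θ = mean/k = 85.7/1 = 85.7.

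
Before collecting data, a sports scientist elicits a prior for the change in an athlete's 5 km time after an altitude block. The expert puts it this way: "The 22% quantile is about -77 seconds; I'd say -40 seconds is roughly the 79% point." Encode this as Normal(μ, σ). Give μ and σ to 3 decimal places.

μ = -58.901, σ = 23.438

The p-quantile of Normal(μ,σ) is μ + z_p·σ, with z_{0.22} = -0.7722 and z_{0.79} = 0.8064.
Eliminate σ: μ = (z₂·x₁ − z₁·x₂)/(z₂ − z₁) = (0.8064·-77 − (-0.7722)·-40)/1.579 = -58.901.
Then σ = (x₂ − x₁)/(z₂ − z₁) = (-40 − -77)/1.579 = 23.438.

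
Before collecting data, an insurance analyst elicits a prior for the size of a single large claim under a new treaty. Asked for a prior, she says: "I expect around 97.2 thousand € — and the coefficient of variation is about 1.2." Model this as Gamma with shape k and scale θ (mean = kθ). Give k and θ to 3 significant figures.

k ≈ 0.694, θ ≈ 140

For Gamma(k, scale θ): mean = kθ, variance = kθ², so CV = 1/√k.
CV = 1.2, hence k = 1/CV² = 0.694.
Then θ = mean/k = 97.2/0.694 = 140.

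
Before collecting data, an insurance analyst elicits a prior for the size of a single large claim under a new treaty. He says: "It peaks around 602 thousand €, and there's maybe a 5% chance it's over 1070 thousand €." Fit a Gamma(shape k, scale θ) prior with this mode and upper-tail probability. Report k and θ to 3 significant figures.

Gamma(k,θ) with k>1 has mode (k−1)θ, so θ = 602/(k−1).
Need P(X < 1070) = 0.95 with θ tied to k this way. Start at k = 2, θ = 602: P(X<1070) ≈ 0.530.
Too low — raise k to concentrate. Iterating converges to k ≈ 9.43.
Then θ = 602/(9.43−1) ≈ 71.4.

k ≈ 9.43, θ ≈ 71.4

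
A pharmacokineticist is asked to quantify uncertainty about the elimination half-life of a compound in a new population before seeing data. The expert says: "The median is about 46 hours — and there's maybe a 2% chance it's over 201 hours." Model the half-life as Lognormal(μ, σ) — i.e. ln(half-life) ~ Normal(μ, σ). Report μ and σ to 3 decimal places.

If T ~ Lognormal(μ,σ) then ln T ~ Normal(μ,σ), so the p-quantile of ln T is μ + z_p·σ.
ln(46) = 3.829 and ln(201) = 5.303; z_{0.5} = 0, z_{0.98} = 2.054.
σ = (5.303 − 3.829)/(2.054 − (0)) = 0.718.
μ = 3.829 − (0)·0.718 = 3.829.

μ ≈ 3.829, σ ≈ 0.718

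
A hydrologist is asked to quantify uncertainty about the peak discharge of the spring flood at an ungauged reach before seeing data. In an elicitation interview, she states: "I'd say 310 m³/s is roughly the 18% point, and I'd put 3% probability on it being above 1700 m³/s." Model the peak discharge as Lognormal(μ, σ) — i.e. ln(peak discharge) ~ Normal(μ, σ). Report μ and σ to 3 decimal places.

μ ≈ 6.294, σ ≈ 0.609

If T ~ Lognormal(μ,σ) then ln T ~ Normal(μ,σ), so the p-quantile of ln T is μ + z_p·σ.
ln(310) = 5.737 and ln(1700) = 7.438; z_{0.18} = -0.9154, z_{0.97} = 1.881.
σ = (7.438 − 5.737)/(1.881 − (-0.9154)) = 0.609.
μ = 5.737 − (-0.9154)·0.609 = 6.294.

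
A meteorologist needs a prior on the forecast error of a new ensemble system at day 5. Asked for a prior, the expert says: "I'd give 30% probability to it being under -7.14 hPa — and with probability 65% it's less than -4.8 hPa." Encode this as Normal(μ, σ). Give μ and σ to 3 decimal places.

μ = -5.791, σ = 2.572

The p-quantile of Normal(μ,σ) is μ + z_p·σ, with z_{0.3} = -0.5244 and z_{0.65} = 0.3853.
Eliminate σ: μ = (z₂·x₁ − z₁·x₂)/(z₂ − z₁) = (0.3853·-7.14 − (-0.5244)·-4.8)/0.9097 = -5.791.
Then σ = (x₂ − x₁)/(z₂ − z₁) = (-4.8 − -7.14)/0.9097 = 2.572.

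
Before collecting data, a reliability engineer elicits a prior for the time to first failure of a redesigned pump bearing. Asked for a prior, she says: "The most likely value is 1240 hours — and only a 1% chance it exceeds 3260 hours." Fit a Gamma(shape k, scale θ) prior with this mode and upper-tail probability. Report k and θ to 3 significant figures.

k ≈ 5.97, θ ≈ 250

Gamma(k,θ) with k>1 has mode (k−1)θ, so θ = 1240/(k−1).
Need P(X < 3260) = 0.99 with θ tied to k this way. Start at k = 2, θ = 1240: P(X<3260) ≈ 0.738.
Too low — raise k to concentrate. Iterating converges to k ≈ 5.97.
Then θ = 1240/(5.97−1) ≈ 250.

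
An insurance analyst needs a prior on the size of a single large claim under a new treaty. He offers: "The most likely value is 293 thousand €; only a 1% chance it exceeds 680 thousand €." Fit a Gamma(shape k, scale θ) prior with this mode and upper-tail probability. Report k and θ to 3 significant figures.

Gamma(k,θ) with k>1 has mode (k−1)θ, so θ = 293/(k−1).
Need P(X < 680) = 0.99 with θ tied to k this way. Start at k = 2, θ = 293: P(X<680) ≈ 0.674.
Too low — raise k to concentrate. Iterating converges to k ≈ 7.73.
Then θ = 293/(7.73−1) ≈ 43.6.

k ≈ 7.73, θ ≈ 43.6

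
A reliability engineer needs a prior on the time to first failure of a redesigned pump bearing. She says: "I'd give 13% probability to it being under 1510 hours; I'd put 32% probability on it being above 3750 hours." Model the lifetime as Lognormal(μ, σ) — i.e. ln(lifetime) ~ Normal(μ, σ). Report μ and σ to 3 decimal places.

If T ~ Lognormal(μ,σ) then ln T ~ Normal(μ,σ), so the p-quantile of ln T is μ + z_p·σ.
ln(1510) = 7.32 and ln(3750) = 8.23; z_{0.13} = -1.126, z_{0.68} = 0.4677.
σ = (8.23 − 7.32)/(0.4677 − (-1.126)) = 0.571.
μ = 7.32 − (-1.126)·0.571 = 7.963.

μ ≈ 7.963, σ ≈ 0.571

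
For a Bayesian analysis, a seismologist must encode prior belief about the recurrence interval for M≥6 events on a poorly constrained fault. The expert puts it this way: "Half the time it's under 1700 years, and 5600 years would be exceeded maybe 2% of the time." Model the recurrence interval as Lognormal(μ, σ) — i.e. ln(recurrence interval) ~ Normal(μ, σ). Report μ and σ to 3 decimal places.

If T ~ Lognormal(μ,σ) then ln T ~ Normal(μ,σ), so the p-quantile of ln T is μ + z_p·σ.
ln(1700) = 7.438 and ln(5600) = 8.631; z_{0.5} = 0, z_{0.98} = 2.054.
σ = (8.631 − 7.438)/(2.054 − (0)) = 0.580.
μ = 7.438 − (0)·0.580 = 7.438.

μ ≈ 7.438, σ ≈ 0.580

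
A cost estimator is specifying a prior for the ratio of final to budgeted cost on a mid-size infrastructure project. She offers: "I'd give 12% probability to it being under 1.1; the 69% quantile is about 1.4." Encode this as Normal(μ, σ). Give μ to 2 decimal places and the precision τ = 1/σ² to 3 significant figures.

μ = 1.31, τ = 31

The p-quantile of Normal(μ,σ) is μ + z_p·σ, with z_{0.12} = -1.175 and z_{0.69} = 0.4959.
Eliminate σ: μ = (z₂·x₁ − z₁·x₂)/(z₂ − z₁) = (0.4959·1.1 − (-1.175)·1.4)/1.671 = 1.31.
Then σ = (x₂ − x₁)/(z₂ − z₁) = (1.4 − 1.1)/1.671 = 0.18.
Precision τ = 1/σ² = 1/0.1796² = 31.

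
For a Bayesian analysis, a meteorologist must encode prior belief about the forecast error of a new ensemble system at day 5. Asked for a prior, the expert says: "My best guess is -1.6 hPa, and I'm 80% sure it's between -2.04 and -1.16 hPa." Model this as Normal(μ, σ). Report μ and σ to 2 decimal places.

A symmetric 80% interval runs μ ± z·σ with z = 1.282.
Half-width = 0.44, so σ = 0.44/1.282 = 0.34.
μ is the stated best guess, -1.60.

μ = -1.60, σ = 0.34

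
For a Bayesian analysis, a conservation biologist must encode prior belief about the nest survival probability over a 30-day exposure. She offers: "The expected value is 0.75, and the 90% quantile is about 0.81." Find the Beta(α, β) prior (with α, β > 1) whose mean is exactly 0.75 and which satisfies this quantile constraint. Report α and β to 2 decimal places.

With mean 0.75 fixed, write α = 0.75s, β = 0.25s where s = α+β.
Need P(θ < 0.81) = 0.9 under Beta(0.75s, 0.25s). Normal approximation: (q−m)/√(m(1−m)/s) ≈ z_{0.9} = 1.28, so s ≈ 0.75·0.25·(1.28)²/(0.81−0.75)² = 85.5.
At s = 85.5: P(θ<0.81) ≈ 0.906. Adjusting to match 0.9 gives s ≈ 81.11.
So α = 0.75·81.11 ≈ 60.83, β = 0.25·81.11 ≈ 20.28.

α ≈ 60.83, β ≈ 20.28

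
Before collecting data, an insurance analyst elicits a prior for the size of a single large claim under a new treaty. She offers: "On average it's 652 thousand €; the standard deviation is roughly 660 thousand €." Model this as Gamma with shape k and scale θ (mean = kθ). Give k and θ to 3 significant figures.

For Gamma(k, scale θ): mean = kθ, variance = kθ², so CV = 1/√k.
CV = SD/mean = 660/652 = 1.012, hence k = 1/CV² = 0.976.
Then θ = mean/k = 652/0.976 = 668.

k ≈ 0.976, θ ≈ 668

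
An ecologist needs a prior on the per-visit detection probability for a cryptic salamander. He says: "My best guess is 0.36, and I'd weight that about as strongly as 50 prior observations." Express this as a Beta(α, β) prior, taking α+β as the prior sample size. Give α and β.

α = 18, β = 32

Under the effective-sample-size interpretation, Beta(α, β) has prior mean α/(α+β) and prior sample size α+β.
So α+β = 50 and α/(α+β) = 0.36, giving α = 0.36·50 = 18 and β = 50 − 18 = 32.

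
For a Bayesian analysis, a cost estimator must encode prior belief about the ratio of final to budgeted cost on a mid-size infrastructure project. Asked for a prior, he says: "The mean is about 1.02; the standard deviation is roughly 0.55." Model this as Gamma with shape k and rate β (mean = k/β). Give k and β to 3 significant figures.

k ≈ 3.44, β ≈ 3.37

For Gamma(k, rate β): mean = k/β, variance = k/β², so CV = 1/√k.
CV = SD/mean = 0.55/1.02 = 0.5392, hence k = 1/CV² = 3.44.
Then β = k/mean = 3.44/1.02 = 3.37.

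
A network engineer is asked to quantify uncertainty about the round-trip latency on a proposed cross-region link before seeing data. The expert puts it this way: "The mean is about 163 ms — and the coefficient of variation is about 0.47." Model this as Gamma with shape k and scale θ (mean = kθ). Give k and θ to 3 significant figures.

For Gamma(k, scale θ): mean = kθ, variance = kθ², so CV = 1/√k.
CV = 0.47, hence k = 1/CV² = 4.53.
Then θ = mean/k = 163/4.53 = 36.

k ≈ 4.53, θ ≈ 36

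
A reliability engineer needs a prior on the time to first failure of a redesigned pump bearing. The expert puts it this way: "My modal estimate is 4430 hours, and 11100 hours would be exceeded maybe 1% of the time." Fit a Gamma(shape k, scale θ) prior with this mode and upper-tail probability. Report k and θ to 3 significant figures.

Gamma(k,θ) with k>1 has mode (k−1)θ, so θ = 4430/(k−1).
Need P(X < 11100) = 0.99 with θ tied to k this way. Start at k = 2, θ = 4430: P(X<11100) ≈ 0.714.
Too low — raise k to concentrate. Iterating converges to k ≈ 6.56.
Then θ = 4430/(6.56−1) ≈ 797.

k ≈ 6.56, θ ≈ 797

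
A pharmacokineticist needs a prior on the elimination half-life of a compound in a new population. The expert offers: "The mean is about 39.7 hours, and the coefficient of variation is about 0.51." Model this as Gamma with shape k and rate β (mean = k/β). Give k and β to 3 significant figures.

k ≈ 3.84, β ≈ 0.0968

For Gamma(k, rate β): mean = k/β, variance = k/β², so CV = 1/√k.
CV = 0.51, hence k = 1/CV² = 3.84.
Then β = k/mean = 3.84/39.7 = 0.0968.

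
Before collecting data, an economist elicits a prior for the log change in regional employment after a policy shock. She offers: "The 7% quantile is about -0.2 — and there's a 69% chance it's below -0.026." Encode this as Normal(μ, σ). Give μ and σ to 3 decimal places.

For Normal(μ,σ), the p-quantile is μ + z_p·σ. Here z_{0.07} = -1.476, z_{0.69} = 0.4959.
So -0.2 = μ − 1.476σ and -0.026 = μ + 0.4959σ.
Subtracting: σ = (-0.026 − -0.2)/(0.4959 − (-1.476)) = 0.088.
Then μ = -0.2 − (-1.476)·0.088 = -0.070.

μ = -0.070, σ = 0.088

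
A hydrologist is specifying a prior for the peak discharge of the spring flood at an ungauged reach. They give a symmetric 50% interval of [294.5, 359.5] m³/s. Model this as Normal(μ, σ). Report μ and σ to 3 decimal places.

μ = 327.000, σ = 48.185

A symmetric 50% interval runs μ ± z·σ with z = 0.6745.
Half-width = 32.5, so σ = 32.5/0.6745 = 48.185.
μ is the interval midpoint, 327.000.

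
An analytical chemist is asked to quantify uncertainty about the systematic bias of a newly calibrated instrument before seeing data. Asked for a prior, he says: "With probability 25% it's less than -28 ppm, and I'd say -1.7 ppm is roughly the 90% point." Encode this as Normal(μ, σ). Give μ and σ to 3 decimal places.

For Normal(μ,σ), the p-quantile is μ + z_p·σ. Here z_{0.25} = -0.6745, z_{0.9} = 1.282.
So -28 = μ − 0.6745σ and -1.7 = μ + 1.282σ.
Subtracting: σ = (-1.7 − -28)/(1.282 − (-0.6745)) = 13.446.
Then μ = -28 − (-0.6745)·13.446 = -18.931.

μ = -18.931, σ = 13.446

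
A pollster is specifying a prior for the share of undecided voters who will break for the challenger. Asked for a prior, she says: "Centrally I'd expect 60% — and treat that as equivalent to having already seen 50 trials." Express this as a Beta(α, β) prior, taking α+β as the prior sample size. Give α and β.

α = 30, β = 20

Under the effective-sample-size interpretation, Beta(α, β) has prior mean α/(α+β) and prior sample size α+β.
So α+β = 50 and α/(α+β) = 0.6, giving α = 0.6·50 = 30 and β = 50 − 30 = 20.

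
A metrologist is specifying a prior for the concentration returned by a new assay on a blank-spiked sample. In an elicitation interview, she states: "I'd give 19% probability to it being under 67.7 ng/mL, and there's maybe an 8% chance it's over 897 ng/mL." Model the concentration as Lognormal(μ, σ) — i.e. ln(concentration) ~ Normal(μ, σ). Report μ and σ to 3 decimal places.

If T ~ Lognormal(μ,σ) then ln T ~ Normal(μ,σ), so the p-quantile of ln T is μ + z_p·σ.
ln(67.7) = 4.215 and ln(897) = 6.799; z_{0.19} = -0.8779, z_{0.92} = 1.405.
σ = (6.799 − 4.215)/(1.405 − (-0.8779)) = 1.132.
μ = 4.215 − (-0.8779)·1.132 = 5.209.

μ ≈ 5.209, σ ≈ 1.132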